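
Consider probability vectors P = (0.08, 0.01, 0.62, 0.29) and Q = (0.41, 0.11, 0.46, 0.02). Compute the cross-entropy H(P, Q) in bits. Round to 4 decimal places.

2.4660 bits

H(P,Q) = −Σ p·log₂ q.
  −0.08·log₂(0.41) = 0.10290
  −0.01·log₂(0.11) = 0.03184
  −0.62·log₂(0.46) = 0.69458
  −0.29·log₂(0.02) = 1.63672
H(P,Q) = 2.4660 bits.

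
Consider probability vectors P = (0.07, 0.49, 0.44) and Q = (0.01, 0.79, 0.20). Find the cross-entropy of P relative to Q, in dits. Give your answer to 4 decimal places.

H(P,Q) = −Σ p·log₁₀ q.
  −0.07·log₁₀(0.01) = 0.14000
  −0.49·log₁₀(0.79) = 0.05016
  −0.44·log₁₀(0.20) = 0.30755
H(P,Q) = 0.4977 dits.

0.4977 dits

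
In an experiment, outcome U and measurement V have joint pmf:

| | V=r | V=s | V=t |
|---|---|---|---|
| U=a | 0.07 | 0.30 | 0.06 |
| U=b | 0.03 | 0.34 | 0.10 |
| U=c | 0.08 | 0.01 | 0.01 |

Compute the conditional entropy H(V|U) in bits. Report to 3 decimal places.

Chain rule: H(V|U) = H(U,V) − H(U).
Marginals: p(U) = (0.4300, 0.4700, 0.1000), p(V) = (0.1800, 0.6500, 0.1700).
H(U,V) = 2.4707 bits; H(U) = 1.3677 bits.
H(V|U) = 2.4707 − 1.3677 = 1.103 bits.

1.103 bits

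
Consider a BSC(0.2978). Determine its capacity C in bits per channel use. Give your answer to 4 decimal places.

0.1214 bits

Binary symmetric channel: C = 1 − h₂(ε) where h₂ is the binary entropy function.
h₂(0.2978) = −0.2978·log₂0.2978 − 0.7022·log₂0.7022 = 0.8786.
C = 1 − 0.8786 = 0.1214 bits per channel use.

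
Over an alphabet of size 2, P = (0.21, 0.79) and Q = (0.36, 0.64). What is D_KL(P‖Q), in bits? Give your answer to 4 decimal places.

D(P‖Q) = Σ p·log₂(p/q).
  0.21·log₂(0.21/0.36) = -0.16330
  0.79·log₂(0.79/0.64) = 0.23999
D(P‖Q) = 0.0767 bits.

0.0767 bits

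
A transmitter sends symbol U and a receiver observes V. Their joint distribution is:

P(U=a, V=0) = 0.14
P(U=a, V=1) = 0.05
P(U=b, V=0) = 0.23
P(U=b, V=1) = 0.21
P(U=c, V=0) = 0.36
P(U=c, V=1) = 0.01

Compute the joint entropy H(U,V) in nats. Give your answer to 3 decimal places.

1.505 nats

H(U,V) = −Σ p(x,y)·ln p(x,y) over all 6 cells.
  cell (a,0): −0.14·ln0.14 = 0.2753
  cell (a,1): −0.05·ln0.05 = 0.1498
  cell (b,0): −0.23·ln0.23 = 0.3380
  cell (b,1): −0.21·ln0.21 = 0.3277
  cell (c,0): −0.36·ln0.36 = 0.3678
  cell (c,1): −0.01·ln0.01 = 0.0461
Sum = 1.505 nats.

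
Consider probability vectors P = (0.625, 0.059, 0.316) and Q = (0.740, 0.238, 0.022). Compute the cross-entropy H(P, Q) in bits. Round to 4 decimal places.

2.1337 bits

H(P,Q) = −Σ p·log₂ q.
  −0.625·log₂(0.740) = 0.27150
  −0.059·log₂(0.238) = 0.12219
  −0.316·log₂(0.022) = 1.74001
H(P,Q) = 2.1337 bits.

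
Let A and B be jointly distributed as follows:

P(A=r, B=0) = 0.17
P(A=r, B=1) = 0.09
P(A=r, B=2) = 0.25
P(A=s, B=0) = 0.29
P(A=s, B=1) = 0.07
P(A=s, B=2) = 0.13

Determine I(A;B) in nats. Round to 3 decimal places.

0.036 nats

Marginals: p(A) = (0.5100, 0.4900), p(B) = (0.4600, 0.1600, 0.3800).
I(A;B) = Σ p(x,y)·ln[p(x,y)/(p(x)p(y))].
  (r,0): 0.17·ln(0.7246) = -0.0548
  (r,1): 0.09·ln(1.1029) = 0.0088
  (r,2): 0.25·ln(1.2900) = 0.0637
  (s,0): 0.29·ln(1.2866) = 0.0731
  (s,1): 0.07·ln(0.8929) = -0.0079
  (s,2): 0.13·ln(0.6982) = -0.0467
Sum = 0.036 nats.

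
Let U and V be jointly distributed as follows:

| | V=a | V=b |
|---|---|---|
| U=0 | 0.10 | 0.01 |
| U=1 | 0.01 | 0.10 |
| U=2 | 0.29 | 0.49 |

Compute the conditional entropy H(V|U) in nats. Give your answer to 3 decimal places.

0.582 nats

Marginals: p(U) = (0.1100, 0.1100, 0.7800), p(V) = (0.4000, 0.6000).
H(V|U) = Σ p(U) · H(V|U=·).
  U=0: p=0.1100, H(V|U=0) = 0.3046
  U=1: p=0.1100, H(V|U=1) = 0.3046
  U=2: p=0.7800, H(V|U=2) = 0.6599
Weighted sum = 0.582 nats.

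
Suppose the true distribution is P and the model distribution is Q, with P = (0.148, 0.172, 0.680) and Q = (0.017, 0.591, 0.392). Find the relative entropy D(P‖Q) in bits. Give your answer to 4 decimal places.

0.6961 bits

D(P‖Q) = Σ p·log₂(p/q).
  0.148·log₂(0.148/0.017) = 0.46205
  0.172·log₂(0.172/0.591) = -0.30629
  0.680·log₂(0.680/0.392) = 0.54038
D(P‖Q) = 0.6961 bits.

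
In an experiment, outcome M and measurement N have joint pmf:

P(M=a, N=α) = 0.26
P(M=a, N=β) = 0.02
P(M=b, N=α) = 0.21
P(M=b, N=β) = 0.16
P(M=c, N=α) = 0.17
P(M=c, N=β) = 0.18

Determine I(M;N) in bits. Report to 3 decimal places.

Marginals: p(M) = (0.2800, 0.3700, 0.3500), p(N) = (0.6400, 0.3600).
I(M;N) = H(M) + H(N) − H(M,N).
H(M) = 1.5751, H(N) = 0.9427, H(M,N) = 2.3939.
I(M;N) = 1.5751 + 0.9427 − 2.3939 = 0.124 bits.

0.124 bits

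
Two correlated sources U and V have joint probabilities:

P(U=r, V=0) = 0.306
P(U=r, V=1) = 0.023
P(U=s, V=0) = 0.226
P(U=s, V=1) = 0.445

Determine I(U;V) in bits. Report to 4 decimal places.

Marginals: p(U) = (0.3290, 0.6710), p(V) = (0.5320, 0.4680).
I(U;V) = Σ p(x,y)·log₂[p(x,y)/(p(x)p(y))].
  (r,0): 0.306·log₂(1.7483) = 0.24662
  (r,1): 0.023·log₂(0.1494) = -0.06309
  (s,0): 0.226·log₂(0.6331) = -0.14904
  (s,1): 0.445·log₂(1.4171) = 0.22380
Sum = 0.2583 bits.

0.2583 bits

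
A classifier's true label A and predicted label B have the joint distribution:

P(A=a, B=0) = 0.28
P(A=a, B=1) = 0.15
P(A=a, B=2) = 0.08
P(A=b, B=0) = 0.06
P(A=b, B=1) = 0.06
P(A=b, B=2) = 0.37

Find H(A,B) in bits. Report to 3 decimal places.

H(A,B) = −Σ p(x,y)·log₂ p(x,y) over all 6 cells.
  cell (a,0): −0.28·log₂0.28 = 0.5142
  cell (a,1): −0.15·log₂0.15 = 0.4105
  cell (a,2): −0.08·log₂0.08 = 0.2915
  cell (b,0): −0.06·log₂0.06 = 0.2435
  cell (b,1): −0.06·log₂0.06 = 0.2435
  cell (b,2): −0.37·log₂0.37 = 0.5307
Sum = 2.234 bits.

2.234 bits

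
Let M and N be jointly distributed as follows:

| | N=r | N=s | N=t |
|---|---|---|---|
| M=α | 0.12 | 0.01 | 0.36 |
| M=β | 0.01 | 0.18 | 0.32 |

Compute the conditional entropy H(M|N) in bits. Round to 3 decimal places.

Marginals: p(M) = (0.4900, 0.5100), p(N) = (0.1300, 0.1900, 0.6800).
H(M|N) = Σ p(N) · H(M|N=·).
  N=r: p=0.1300, H(M|N=r) = 0.3912
  N=s: p=0.1900, H(M|N=s) = 0.2975
  N=t: p=0.6800, H(M|N=t) = 0.9975
Weighted sum = 0.786 bits.

0.786 bits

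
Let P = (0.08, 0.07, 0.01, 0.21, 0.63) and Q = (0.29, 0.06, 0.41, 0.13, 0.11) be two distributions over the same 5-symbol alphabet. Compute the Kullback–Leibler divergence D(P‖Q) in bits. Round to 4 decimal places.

D(P‖Q) = Σ p·log₂(p/q).
  0.08·log₂(0.08/0.29) = -0.14864
  0.07·log₂(0.07/0.06) = 0.01557
  0.01·log₂(0.01/0.41) = -0.05358
  0.21·log₂(0.21/0.13) = 0.14529
  0.63·log₂(0.63/0.11) = 1.58624
D(P‖Q) = 1.5449 bits.

1.5449 bits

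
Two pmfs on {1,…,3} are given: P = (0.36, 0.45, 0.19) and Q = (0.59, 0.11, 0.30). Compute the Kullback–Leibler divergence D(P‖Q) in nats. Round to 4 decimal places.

0.3693 nats

D(P‖Q) = Σ p·ln(p/q).
  0.36·ln(0.36/0.59) = -0.17785
  0.45·ln(0.45/0.11) = 0.63395
  0.19·ln(0.19/0.30) = -0.08678
D(P‖Q) = 0.3693 nats.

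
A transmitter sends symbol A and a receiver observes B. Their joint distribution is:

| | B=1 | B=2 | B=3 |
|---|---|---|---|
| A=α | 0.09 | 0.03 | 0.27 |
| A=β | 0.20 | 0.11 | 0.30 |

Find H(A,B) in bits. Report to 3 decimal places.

2.310 bits

H(A,B) = −Σ p(x,y)·log₂ p(x,y) over all 6 cells.
  cell (α,1): −0.09·log₂0.09 = 0.3127
  cell (α,2): −0.03·log₂0.03 = 0.1518
  cell (α,3): −0.27·log₂0.27 = 0.5100
  cell (β,1): −0.20·log₂0.20 = 0.4644
  cell (β,2): −0.11·log₂0.11 = 0.3503
  cell (β,3): −0.30·log₂0.30 = 0.5211
Sum = 2.310 bits.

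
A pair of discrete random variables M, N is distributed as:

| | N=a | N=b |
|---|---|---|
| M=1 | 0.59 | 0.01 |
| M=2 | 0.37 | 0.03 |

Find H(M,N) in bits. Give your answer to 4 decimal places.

H(M,N) = −Σ p(x,y)·log₂ p(x,y) over all 4 cells.
  cell (1,a): −0.59·log₂0.59 = 0.44912
  cell (1,b): −0.01·log₂0.01 = 0.06644
  cell (2,a): −0.37·log₂0.37 = 0.53073
  cell (2,b): −0.03·log₂0.03 = 0.15177
Sum = 1.1981 bits.

1.1981 bits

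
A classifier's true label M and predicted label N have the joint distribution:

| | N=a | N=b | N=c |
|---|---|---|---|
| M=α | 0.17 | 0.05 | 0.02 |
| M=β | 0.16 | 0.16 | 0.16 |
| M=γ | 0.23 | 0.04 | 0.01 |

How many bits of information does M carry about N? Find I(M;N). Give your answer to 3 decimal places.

Marginals: p(M) = (0.2400, 0.4800, 0.2800), p(N) = (0.5600, 0.2500, 0.1900).
I(M;N) = Σ p(x,y)·log₂[p(x,y)/(p(x)p(y))].
  (α,a): 0.17·log₂(1.2649) = 0.0576
  (α,b): 0.05·log₂(0.8333) = -0.0132
  (α,c): 0.02·log₂(0.4386) = -0.0238
  (β,a): 0.16·log₂(0.5952) = -0.1198
  (β,b): 0.16·log₂(1.3333) = 0.0664
  (β,c): 0.16·log₂(1.7544) = 0.1298
  (γ,a): 0.23·log₂(1.4668) = 0.1271
  (γ,b): 0.04·log₂(0.5714) = -0.0323
  (γ,c): 0.01·log₂(0.1880) = -0.0241
Sum = 0.168 bits.

0.168 bits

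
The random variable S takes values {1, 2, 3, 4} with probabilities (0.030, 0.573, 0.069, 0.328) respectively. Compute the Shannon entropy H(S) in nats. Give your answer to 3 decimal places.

H(S) = −Σ p·ln p.
  −(0.030)·ln(0.030) = 0.1052
  −(0.573)·ln(0.573) = 0.3191
  −(0.069)·ln(0.069) = 0.1845
  −(0.328)·ln(0.328) = 0.3656
Sum: 0.1052 + 0.3191 + 0.1845 + 0.3656 = 0.974 nats.

0.974 nats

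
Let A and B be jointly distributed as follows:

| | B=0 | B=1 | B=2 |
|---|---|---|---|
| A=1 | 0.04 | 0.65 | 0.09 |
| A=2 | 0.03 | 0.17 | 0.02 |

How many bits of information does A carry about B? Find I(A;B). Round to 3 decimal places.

Marginals: p(A) = (0.7800, 0.2200), p(B) = (0.0700, 0.8200, 0.1100).
I(A;B) = Σ p(x,y)·log₂[p(x,y)/(p(x)p(y))].
  (1,0): 0.04·log₂(0.7326) = -0.0180
  (1,1): 0.65·log₂(1.0163) = 0.0151
  (1,2): 0.09·log₂(1.0490) = 0.0062
  (2,0): 0.03·log₂(1.9481) = 0.0289
  (2,1): 0.17·log₂(0.9424) = -0.0146
  (2,2): 0.02·log₂(0.8264) = -0.0055
Sum = 0.012 bits.

0.012 bits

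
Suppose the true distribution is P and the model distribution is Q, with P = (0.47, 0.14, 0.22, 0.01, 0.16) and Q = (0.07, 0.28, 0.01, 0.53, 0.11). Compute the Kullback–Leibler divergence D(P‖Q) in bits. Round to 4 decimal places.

2.1615 bits

D(P‖Q) = Σ p·log₂(p/q).
  0.47·log₂(0.47/0.07) = 1.29120
  0.14·log₂(0.14/0.28) = -0.14000
  0.22·log₂(0.22/0.01) = 0.98107
  0.01·log₂(0.01/0.53) = -0.05728
  0.16·log₂(0.16/0.11) = 0.08649
D(P‖Q) = 2.1615 bits.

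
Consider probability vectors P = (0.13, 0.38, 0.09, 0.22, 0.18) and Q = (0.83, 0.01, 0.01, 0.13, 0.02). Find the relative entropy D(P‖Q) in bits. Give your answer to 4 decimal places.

2.6694 bits

D(P‖Q) = Σ p·log₂(p/q).
  0.13·log₂(0.13/0.83) = -0.34770
  0.38·log₂(0.38/0.01) = 1.99421
  0.09·log₂(0.09/0.01) = 0.28529
  0.22·log₂(0.22/0.13) = 0.16698
  0.18·log₂(0.18/0.02) = 0.57059
D(P‖Q) = 2.6694 bits.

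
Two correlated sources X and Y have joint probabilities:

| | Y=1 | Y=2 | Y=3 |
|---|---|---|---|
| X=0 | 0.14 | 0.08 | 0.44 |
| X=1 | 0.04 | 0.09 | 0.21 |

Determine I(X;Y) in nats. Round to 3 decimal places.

Marginals: p(X) = (0.6600, 0.3400), p(Y) = (0.1800, 0.1700, 0.6500).
I(X;Y) = Σ p(x,y)·ln[p(x,y)/(p(x)p(y))].
  (0,1): 0.14·ln(1.1785) = 0.0230
  (0,2): 0.08·ln(0.7130) = -0.0271
  (0,3): 0.44·ln(1.0256) = 0.0111
  (1,1): 0.04·ln(0.6536) = -0.0170
  (1,2): 0.09·ln(1.5571) = 0.0399
  (1,3): 0.21·ln(0.9502) = -0.0107
Sum = 0.019 nats.

0.019 nats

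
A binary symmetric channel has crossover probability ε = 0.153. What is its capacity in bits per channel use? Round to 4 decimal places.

0.3827 bits

Binary symmetric channel: C = 1 − h₂(ε) where h₂ is the binary entropy function.
h₂(0.153) = −0.153·log₂0.153 − 0.847·log₂0.847 = 0.6173.
C = 1 − 0.6173 = 0.3827 bits per channel use.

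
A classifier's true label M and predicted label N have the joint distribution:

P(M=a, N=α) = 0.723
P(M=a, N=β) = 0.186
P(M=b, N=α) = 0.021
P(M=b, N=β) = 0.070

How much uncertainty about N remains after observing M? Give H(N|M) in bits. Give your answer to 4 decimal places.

0.7355 bits

Marginals: p(M) = (0.9090, 0.0910), p(N) = (0.7440, 0.2560).
H(N|M) = Σ p(M) · H(N|M=·).
  M=a: p=0.9090, H(N|M=a) = 0.7311
  M=b: p=0.0910, H(N|M=b) = 0.7793
Weighted sum = 0.7355 bits.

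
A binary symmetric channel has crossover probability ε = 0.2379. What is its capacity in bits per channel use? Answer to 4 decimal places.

Binary symmetric channel: C = 1 − h₂(ε) where h₂ is the binary entropy function.
h₂(0.2379) = −0.2379·log₂0.2379 − 0.7621·log₂0.7621 = 0.7915.
C = 1 − 0.7915 = 0.2085 bits per channel use.

0.2085 bits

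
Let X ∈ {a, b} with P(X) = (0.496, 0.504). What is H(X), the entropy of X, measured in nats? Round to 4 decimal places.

H(X) = −Σ p·ln p.
  −(0.496)·ln(0.496) = 0.34778
  −(0.504)·ln(0.504) = 0.34533
Sum: 0.34778 + 0.34533 = 0.6931 nats.

0.6931 nats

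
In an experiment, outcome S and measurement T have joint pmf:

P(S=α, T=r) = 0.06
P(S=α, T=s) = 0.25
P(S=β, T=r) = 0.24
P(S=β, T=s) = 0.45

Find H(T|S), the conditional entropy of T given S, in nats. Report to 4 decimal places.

0.5981 nats

Chain rule: H(T|S) = H(S,T) − H(S).
Marginals: p(S) = (0.3100, 0.6900), p(T) = (0.3000, 0.7000).
H(S,T) = 1.2172 nats; H(S) = 0.6191 nats.
H(T|S) = 1.2172 − 0.6191 = 0.5981 nats.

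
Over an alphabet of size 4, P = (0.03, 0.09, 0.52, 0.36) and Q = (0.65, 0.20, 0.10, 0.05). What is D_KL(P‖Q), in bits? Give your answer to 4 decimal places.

D(P‖Q) = Σ p·log₂(p/q).
  0.03·log₂(0.03/0.65) = -0.13312
  0.09·log₂(0.09/0.20) = -0.10368
  0.52·log₂(0.52/0.10) = 1.23683
  0.36·log₂(0.36/0.05) = 1.02528
D(P‖Q) = 2.0253 bits.

2.0253 bits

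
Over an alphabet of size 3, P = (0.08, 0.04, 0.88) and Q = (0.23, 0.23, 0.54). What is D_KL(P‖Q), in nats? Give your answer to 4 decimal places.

D(P‖Q) = Σ p·ln(p/q).
  0.08·ln(0.08/0.23) = -0.08448
  0.04·ln(0.04/0.23) = -0.06997
  0.88·ln(0.88/0.54) = 0.42975
D(P‖Q) = 0.2753 nats.

0.2753 nats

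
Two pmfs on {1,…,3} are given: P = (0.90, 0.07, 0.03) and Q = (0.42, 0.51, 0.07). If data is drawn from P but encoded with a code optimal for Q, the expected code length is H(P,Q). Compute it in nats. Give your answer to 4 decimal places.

H(P,Q) = −Σ p·ln q.
  −0.90·ln(0.42) = 0.78075
  −0.07·ln(0.51) = 0.04713
  −0.03·ln(0.07) = 0.07978
H(P,Q) = 0.9077 nats.

0.9077 nats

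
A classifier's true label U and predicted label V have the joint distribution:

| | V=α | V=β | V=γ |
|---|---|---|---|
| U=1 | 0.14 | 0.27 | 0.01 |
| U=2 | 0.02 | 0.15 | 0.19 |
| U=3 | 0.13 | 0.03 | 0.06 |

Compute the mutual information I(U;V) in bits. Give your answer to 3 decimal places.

Marginals: p(U) = (0.4200, 0.3600, 0.2200), p(V) = (0.2900, 0.4500, 0.2600).
I(U;V) = H(U) + H(V) − H(U,V).
H(U) = 1.5368, H(V) = 1.5416, H(U,V) = 2.7302.
I(U;V) = 1.5368 + 1.5416 − 2.7302 = 0.348 bits.

0.348 bits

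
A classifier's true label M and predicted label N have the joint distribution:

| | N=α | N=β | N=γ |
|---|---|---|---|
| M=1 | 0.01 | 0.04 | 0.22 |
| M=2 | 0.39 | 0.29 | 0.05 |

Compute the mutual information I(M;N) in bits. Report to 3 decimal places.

0.412 bits

Marginals: p(M) = (0.2700, 0.7300), p(N) = (0.4000, 0.3300, 0.2700).
I(M;N) = Σ p(x,y)·log₂[p(x,y)/(p(x)p(y))].
  (1,α): 0.01·log₂(0.0926) = -0.0343
  (1,β): 0.04·log₂(0.4489) = -0.0462
  (1,γ): 0.22·log₂(3.0178) = 0.3506
  (2,α): 0.39·log₂(1.3356) = 0.1628
  (2,β): 0.29·log₂(1.2038) = 0.0776
  (2,γ): 0.05·log₂(0.2537) = -0.0989
Sum = 0.412 bits.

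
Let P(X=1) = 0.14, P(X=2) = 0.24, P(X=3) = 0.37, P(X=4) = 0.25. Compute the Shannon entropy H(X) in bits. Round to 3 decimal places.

H(X) = −Σ p·log₂ p.
  −(0.14)·log₂(0.14) = 0.3971
  −(0.24)·log₂(0.24) = 0.4941
  −(0.37)·log₂(0.37) = 0.5307
  −(0.25)·log₂(0.25) = 0.5000
Sum: 0.3971 + 0.4941 + 0.5307 + 0.5000 = 1.922 bits.

1.922 bits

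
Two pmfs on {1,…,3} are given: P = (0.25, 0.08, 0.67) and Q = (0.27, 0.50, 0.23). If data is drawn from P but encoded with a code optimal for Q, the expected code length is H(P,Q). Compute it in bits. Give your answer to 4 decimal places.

1.9728 bits

H(P,Q) = −Σ p·log₂ q.
  −0.25·log₂(0.27) = 0.47224
  −0.08·log₂(0.50) = 0.08000
  −0.67·log₂(0.23) = 1.42060
H(P,Q) = 1.9728 bits.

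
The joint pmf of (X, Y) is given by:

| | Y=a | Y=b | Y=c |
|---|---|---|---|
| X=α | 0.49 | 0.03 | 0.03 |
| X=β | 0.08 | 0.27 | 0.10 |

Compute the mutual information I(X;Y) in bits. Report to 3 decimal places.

Marginals: p(X) = (0.5500, 0.4500), p(Y) = (0.5700, 0.3000, 0.1300).
I(X;Y) = Σ p(x,y)·log₂[p(x,y)/(p(x)p(y))].
  (α,a): 0.49·log₂(1.5630) = 0.3157
  (α,b): 0.03·log₂(0.1818) = -0.0738
  (α,c): 0.03·log₂(0.4196) = -0.0376
  (β,a): 0.08·log₂(0.3119) = -0.1345
  (β,b): 0.27·log₂(2.0000) = 0.2700
  (β,c): 0.10·log₂(1.7094) = 0.0773
Sum = 0.417 bits.

0.417 bits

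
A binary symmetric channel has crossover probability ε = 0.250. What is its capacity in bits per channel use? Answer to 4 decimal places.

Binary symmetric channel: C = 1 − h₂(ε) where h₂ is the binary entropy function.
h₂(0.250) = −0.250·log₂0.250 − 0.750·log₂0.750 = 0.8113.
C = 1 − 0.8113 = 0.1887 bits per channel use.

0.1887 bits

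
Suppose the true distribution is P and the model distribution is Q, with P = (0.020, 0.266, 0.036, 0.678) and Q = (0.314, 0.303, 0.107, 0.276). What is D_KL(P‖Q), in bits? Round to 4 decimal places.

D(P‖Q) = Σ p·log₂(p/q).
  0.020·log₂(0.020/0.314) = -0.07945
  0.266·log₂(0.266/0.303) = -0.04998
  0.036·log₂(0.036/0.107) = -0.05658
  0.678·log₂(0.678/0.276) = 0.87911
D(P‖Q) = 0.6931 bits.

0.6931 bits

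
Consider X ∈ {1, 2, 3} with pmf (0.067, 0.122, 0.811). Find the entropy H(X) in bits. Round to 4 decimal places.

0.8767 bits

H(X) = −Σ p·log₂ p.
  −(0.067)·log₂(0.067) = 0.26128
  −(0.122)·log₂(0.122) = 0.37028
  −(0.811)·log₂(0.811) = 0.24511
Sum: 0.26128 + 0.37028 + 0.24511 = 0.8767 bits.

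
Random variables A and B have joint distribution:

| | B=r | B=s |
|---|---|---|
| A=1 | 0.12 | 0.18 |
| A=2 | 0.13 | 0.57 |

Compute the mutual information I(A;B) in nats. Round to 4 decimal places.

Marginals: p(A) = (0.3000, 0.7000), p(B) = (0.2500, 0.7500).
I(A;B) = H(A) + H(B) − H(A,B).
H(A) = 0.6109, H(B) = 0.5623, H(A,B) = 1.1487.
I(A;B) = 0.6109 + 0.5623 − 1.1487 = 0.0245 nats.

0.0245 nats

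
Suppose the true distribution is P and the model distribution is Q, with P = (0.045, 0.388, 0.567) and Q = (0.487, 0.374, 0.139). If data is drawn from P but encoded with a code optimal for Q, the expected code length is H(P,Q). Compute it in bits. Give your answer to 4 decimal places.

2.2114 bits

H(P,Q) = −Σ p·log₂ q.
  −0.045·log₂(0.487) = 0.04671
  −0.388·log₂(0.374) = 0.55053
  −0.567·log₂(0.139) = 1.61416
H(P,Q) = 2.2114 bits.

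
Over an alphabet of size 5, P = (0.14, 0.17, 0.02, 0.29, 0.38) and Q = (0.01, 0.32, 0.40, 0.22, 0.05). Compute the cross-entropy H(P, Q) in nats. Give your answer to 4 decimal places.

2.4342 nats

H(P,Q) = −Σ p·ln q.
  −0.14·ln(0.01) = 0.64472
  −0.17·ln(0.32) = 0.19370
  −0.02·ln(0.40) = 0.01833
  −0.29·ln(0.22) = 0.43910
  −0.38·ln(0.05) = 1.13838
H(P,Q) = 2.4342 nats.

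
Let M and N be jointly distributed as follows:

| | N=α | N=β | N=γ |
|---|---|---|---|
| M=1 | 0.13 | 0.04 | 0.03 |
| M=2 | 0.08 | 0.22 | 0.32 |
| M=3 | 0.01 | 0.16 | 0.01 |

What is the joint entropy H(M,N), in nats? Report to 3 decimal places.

1.784 nats

H(M,N) = −Σ p(x,y)·ln p(x,y) over all 9 cells.
  cell (1,α): −0.13·ln0.13 = 0.2652
  cell (1,β): −0.04·ln0.04 = 0.1288
  cell (1,γ): −0.03·ln0.03 = 0.1052
  cell (2,α): −0.08·ln0.08 = 0.2021
  cell (2,β): −0.22·ln0.22 = 0.3331
  cell (2,γ): −0.32·ln0.32 = 0.3646
  cell (3,α): −0.01·ln0.01 = 0.0461
  cell (3,β): −0.16·ln0.16 = 0.2932
  cell (3,γ): −0.01·ln0.01 = 0.0461
Sum = 1.784 nats.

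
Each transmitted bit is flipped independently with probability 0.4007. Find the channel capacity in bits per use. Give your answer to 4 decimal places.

0.0286 bits

Binary symmetric channel: C = 1 − h₂(ε) where h₂ is the binary entropy function.
h₂(0.4007) = −0.4007·log₂0.4007 − 0.5993·log₂0.5993 = 0.9714.
C = 1 − 0.9714 = 0.0286 bits per channel use.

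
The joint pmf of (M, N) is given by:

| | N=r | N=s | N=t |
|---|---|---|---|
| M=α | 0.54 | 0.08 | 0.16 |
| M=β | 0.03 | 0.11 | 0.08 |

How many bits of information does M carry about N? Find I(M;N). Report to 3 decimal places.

Marginals: p(M) = (0.7800, 0.2200), p(N) = (0.5700, 0.1900, 0.2400).
I(M;N) = Σ p(x,y)·log₂[p(x,y)/(p(x)p(y))].
  (α,r): 0.54·log₂(1.2146) = 0.1514
  (α,s): 0.08·log₂(0.5398) = -0.0712
  (α,t): 0.16·log₂(0.8547) = -0.0362
  (β,r): 0.03·log₂(0.2392) = -0.0619
  (β,s): 0.11·log₂(2.6316) = 0.1536
  (β,t): 0.08·log₂(1.5152) = 0.0480
Sum = 0.184 bits.

0.184 bits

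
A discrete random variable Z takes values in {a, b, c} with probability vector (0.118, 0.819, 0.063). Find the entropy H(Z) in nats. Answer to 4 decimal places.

H(Z) = −Σ p·ln p.
  −(0.118)·ln(0.118) = 0.25217
  −(0.819)·ln(0.819) = 0.16353
  −(0.063)·ln(0.063) = 0.17417
Sum: 0.25217 + 0.16353 + 0.17417 = 0.5899 nats.

0.5899 nats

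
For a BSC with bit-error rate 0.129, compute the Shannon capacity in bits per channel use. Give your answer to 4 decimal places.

Binary symmetric channel: C = 1 − h₂(ε) where h₂ is the binary entropy function.
h₂(0.129) = −0.129·log₂0.129 − 0.871·log₂0.871 = 0.5547.
C = 1 − 0.5547 = 0.4453 bits per channel use.

0.4453 bits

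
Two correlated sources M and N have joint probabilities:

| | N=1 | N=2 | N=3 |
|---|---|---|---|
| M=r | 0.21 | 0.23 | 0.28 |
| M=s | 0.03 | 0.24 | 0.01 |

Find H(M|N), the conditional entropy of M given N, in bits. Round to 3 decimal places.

0.663 bits

Marginals: p(M) = (0.7200, 0.2800), p(N) = (0.2400, 0.4700, 0.2900).
H(M|N) = Σ p(N) · H(M|N=·).
  N=1: p=0.2400, H(M|N=1) = 0.5436
  N=2: p=0.4700, H(M|N=2) = 0.9997
  N=3: p=0.2900, H(M|N=3) = 0.2164
Weighted sum = 0.663 bits.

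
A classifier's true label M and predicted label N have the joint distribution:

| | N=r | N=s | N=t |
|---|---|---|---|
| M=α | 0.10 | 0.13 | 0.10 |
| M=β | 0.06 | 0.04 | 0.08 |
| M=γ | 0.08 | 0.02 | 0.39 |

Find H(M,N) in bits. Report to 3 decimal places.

H(M,N) = −Σ p(x,y)·log₂ p(x,y) over all 9 cells.
  cell (α,r): −0.10·log₂0.10 = 0.3322
  cell (α,s): −0.13·log₂0.13 = 0.3826
  cell (α,t): −0.10·log₂0.10 = 0.3322
  cell (β,r): −0.06·log₂0.06 = 0.2435
  cell (β,s): −0.04·log₂0.04 = 0.1858
  cell (β,t): −0.08·log₂0.08 = 0.2915
  cell (γ,r): −0.08·log₂0.08 = 0.2915
  cell (γ,s): −0.02·log₂0.02 = 0.1129
  cell (γ,t): −0.39·log₂0.39 = 0.5298
Sum = 2.702 bits.

2.702 bits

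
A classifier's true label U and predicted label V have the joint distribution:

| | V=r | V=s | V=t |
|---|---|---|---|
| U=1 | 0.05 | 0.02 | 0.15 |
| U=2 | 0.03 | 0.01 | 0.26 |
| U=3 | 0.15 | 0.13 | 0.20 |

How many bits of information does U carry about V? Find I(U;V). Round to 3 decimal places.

0.135 bits

Marginals: p(U) = (0.2200, 0.3000, 0.4800), p(V) = (0.2300, 0.1600, 0.6100).
I(U;V) = Σ p(x,y)·log₂[p(x,y)/(p(x)p(y))].
  (1,r): 0.05·log₂(0.9881) = -0.0009
  (1,s): 0.02·log₂(0.5682) = -0.0163
  (1,t): 0.15·log₂(1.1177) = 0.0241
  (2,r): 0.03·log₂(0.4348) = -0.0360
  (2,s): 0.01·log₂(0.2083) = -0.0226
  (2,t): 0.26·log₂(1.4208) = 0.1317
  (3,r): 0.15·log₂(1.3587) = 0.0663
  (3,s): 0.13·log₂(1.6927) = 0.0987
  (3,t): 0.20·log₂(0.6831) = -0.1100
Sum = 0.135 bits.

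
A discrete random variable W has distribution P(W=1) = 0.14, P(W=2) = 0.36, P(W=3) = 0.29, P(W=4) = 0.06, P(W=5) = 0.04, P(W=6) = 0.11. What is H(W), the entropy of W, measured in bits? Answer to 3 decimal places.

H(W) = −Σ p·log₂ p.
  −(0.14)·log₂(0.14) = 0.3971
  −(0.36)·log₂(0.36) = 0.5306
  −(0.29)·log₂(0.29) = 0.5179
  −(0.06)·log₂(0.06) = 0.2435
  −(0.04)·log₂(0.04) = 0.1858
  −(0.11)·log₂(0.11) = 0.3503
Sum: 0.3971 + 0.5306 + 0.5179 + 0.2435 + 0.1858 + 0.3503 = 2.225 bits.

2.225 bits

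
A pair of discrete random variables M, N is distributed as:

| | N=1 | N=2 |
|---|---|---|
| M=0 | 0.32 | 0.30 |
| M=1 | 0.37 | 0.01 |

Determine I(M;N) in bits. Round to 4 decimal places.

0.2069 bits

Marginals: p(M) = (0.6200, 0.3800), p(N) = (0.6900, 0.3100).
I(M;N) = H(M) + H(N) − H(M,N).
H(M) = 0.9580, H(N) = 0.8932, H(M,N) = 1.6443.
I(M;N) = 0.9580 + 0.8932 − 1.6443 = 0.2069 bits.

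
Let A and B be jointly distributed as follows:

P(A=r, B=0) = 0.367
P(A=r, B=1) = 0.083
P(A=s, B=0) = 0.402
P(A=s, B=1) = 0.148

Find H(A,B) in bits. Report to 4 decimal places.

H(A,B) = −Σ p(x,y)·log₂ p(x,y) over all 4 cells.
  cell (r,0): −0.367·log₂0.367 = 0.53074
  cell (r,1): −0.083·log₂0.083 = 0.29803
  cell (s,0): −0.402·log₂0.402 = 0.52852
  cell (s,1): −0.148·log₂0.148 = 0.40794
Sum = 1.7652 bits.

1.7652 bits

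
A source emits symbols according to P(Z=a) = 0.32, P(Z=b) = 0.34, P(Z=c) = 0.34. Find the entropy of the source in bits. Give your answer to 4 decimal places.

1.5844 bits

H(Z) = −Σ p·log₂ p.
  −(0.32)·log₂(0.32) = 0.52603
  −(0.34)·log₂(0.34) = 0.52917
  −(0.34)·log₂(0.34) = 0.52917
Sum: 0.52603 + 0.52917 + 0.52917 = 1.5844 bits.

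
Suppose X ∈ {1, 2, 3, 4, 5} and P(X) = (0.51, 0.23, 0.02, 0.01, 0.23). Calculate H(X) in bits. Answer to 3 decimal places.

H(X) = −Σ p·log₂ p.
  −(0.51)·log₂(0.51) = 0.4954
  −(0.23)·log₂(0.23) = 0.4877
  −(0.02)·log₂(0.02) = 0.1129
  −(0.01)·log₂(0.01) = 0.0664
  −(0.23)·log₂(0.23) = 0.4877
Sum: 0.4954 + 0.4877 + 0.1129 + 0.0664 + 0.4877 = 1.650 bits.

1.650 bits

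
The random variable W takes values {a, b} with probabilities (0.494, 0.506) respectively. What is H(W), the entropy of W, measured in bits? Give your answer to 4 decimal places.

H(W) = −Σ p·log₂ p.
  −(0.494)·log₂(0.494) = 0.50260
  −(0.506)·log₂(0.506) = 0.49729
Sum: 0.50260 + 0.49729 = 0.9999 bits.

0.9999 bits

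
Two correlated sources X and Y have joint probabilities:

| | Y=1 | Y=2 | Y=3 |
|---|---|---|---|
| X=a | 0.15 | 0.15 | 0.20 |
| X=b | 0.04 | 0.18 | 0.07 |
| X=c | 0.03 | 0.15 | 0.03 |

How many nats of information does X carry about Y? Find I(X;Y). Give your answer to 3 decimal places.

0.070 nats

Marginals: p(X) = (0.5000, 0.2900, 0.2100), p(Y) = (0.2200, 0.4800, 0.3000).
I(X;Y) = H(X) + H(Y) − H(X,Y).
H(X) = 1.0333, H(Y) = 1.0466, H(X,Y) = 2.0096.
I(X;Y) = 1.0333 + 1.0466 − 2.0096 = 0.070 nats.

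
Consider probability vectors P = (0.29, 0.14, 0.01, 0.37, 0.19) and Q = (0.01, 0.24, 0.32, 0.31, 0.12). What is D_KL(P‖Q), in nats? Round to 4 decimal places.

D(P‖Q) = Σ p·ln(p/q).
  0.29·ln(0.29/0.01) = 0.97652
  0.14·ln(0.14/0.24) = -0.07546
  0.01·ln(0.01/0.32) = -0.03466
  0.37·ln(0.37/0.31) = 0.06546
  0.19·ln(0.19/0.12) = 0.08731
D(P‖Q) = 1.0192 nats.

1.0192 nats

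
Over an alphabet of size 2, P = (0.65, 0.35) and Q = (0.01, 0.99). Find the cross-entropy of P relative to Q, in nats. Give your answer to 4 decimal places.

H(P,Q) = −Σ p·ln q.
  −0.65·ln(0.01) = 2.99336
  −0.35·ln(0.99) = 0.00352
H(P,Q) = 2.9969 nats.

2.9969 nats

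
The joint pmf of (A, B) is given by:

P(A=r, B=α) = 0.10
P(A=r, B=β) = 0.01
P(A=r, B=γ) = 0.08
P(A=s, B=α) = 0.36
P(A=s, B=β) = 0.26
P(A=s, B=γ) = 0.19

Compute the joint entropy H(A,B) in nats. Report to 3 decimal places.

H(A,B) = −Σ p(x,y)·ln p(x,y) over all 6 cells.
  cell (r,α): −0.10·ln0.10 = 0.2303
  cell (r,β): −0.01·ln0.01 = 0.0461
  cell (r,γ): −0.08·ln0.08 = 0.2021
  cell (s,α): −0.36·ln0.36 = 0.3678
  cell (s,β): −0.26·ln0.26 = 0.3502
  cell (s,γ): −0.19·ln0.19 = 0.3155
Sum = 1.512 nats.

1.512 nats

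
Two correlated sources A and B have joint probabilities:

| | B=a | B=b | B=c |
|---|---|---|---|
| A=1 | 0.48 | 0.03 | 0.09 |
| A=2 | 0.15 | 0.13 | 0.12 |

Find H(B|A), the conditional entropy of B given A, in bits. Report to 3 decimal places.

1.162 bits

Marginals: p(A) = (0.6000, 0.4000), p(B) = (0.6300, 0.1600, 0.2100).
H(B|A) = Σ p(A) · H(B|A=·).
  A=1: p=0.6000, H(B|A=1) = 0.8842
  A=2: p=0.4000, H(B|A=2) = 1.5787
Weighted sum = 1.162 bits.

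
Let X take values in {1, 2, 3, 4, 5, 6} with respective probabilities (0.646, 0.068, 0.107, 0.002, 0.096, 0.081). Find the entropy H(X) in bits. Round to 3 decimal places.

1.652 bits

H(X) = −Σ p·log₂ p.
  −(0.646)·log₂(0.646) = 0.4072
  −(0.068)·log₂(0.068) = 0.2637
  −(0.107)·log₂(0.107) = 0.3450
  −(0.002)·log₂(0.002) = 0.0179
  −(0.096)·log₂(0.096) = 0.3246
  −(0.081)·log₂(0.081) = 0.2937
Sum: 0.4072 + 0.2637 + 0.3450 + 0.0179 + 0.3246 + 0.2937 = 1.652 bits.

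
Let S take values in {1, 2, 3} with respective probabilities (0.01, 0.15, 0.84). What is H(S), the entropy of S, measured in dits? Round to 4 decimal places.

0.2072 dits

H(S) = −Σ p·log₁₀ p.
  −(0.01)·log₁₀(0.01) = 0.02000
  −(0.15)·log₁₀(0.15) = 0.12359
  −(0.84)·log₁₀(0.84) = 0.06361
Sum: 0.02000 + 0.12359 + 0.06361 = 0.2072 dits.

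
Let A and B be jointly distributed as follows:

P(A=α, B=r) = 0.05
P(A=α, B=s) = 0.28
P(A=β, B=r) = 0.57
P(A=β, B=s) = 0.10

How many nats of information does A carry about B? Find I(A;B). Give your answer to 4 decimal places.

0.2414 nats

Marginals: p(A) = (0.3300, 0.6700), p(B) = (0.6200, 0.3800).
I(A;B) = Σ p(x,y)·ln[p(x,y)/(p(x)p(y))].
  (α,r): 0.05·ln(0.2444) = -0.07045
  (α,s): 0.28·ln(2.2329) = 0.22492
  (β,r): 0.57·ln(1.3722) = 0.18034
  (β,s): 0.10·ln(0.3928) = -0.09345
Sum = 0.2414 nats.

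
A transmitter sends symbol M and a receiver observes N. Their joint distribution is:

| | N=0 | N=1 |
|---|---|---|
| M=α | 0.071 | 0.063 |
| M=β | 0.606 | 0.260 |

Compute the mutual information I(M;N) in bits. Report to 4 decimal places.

Marginals: p(M) = (0.1340, 0.8660), p(N) = (0.6770, 0.3230).
I(M;N) = Σ p(x,y)·log₂[p(x,y)/(p(x)p(y))].
  (α,0): 0.071·log₂(0.7826) = -0.02510
  (α,1): 0.063·log₂(1.4556) = 0.03412
  (β,0): 0.606·log₂(1.0336) = 0.02892
  (β,1): 0.260·log₂(0.9295) = -0.02742
Sum = 0.0105 bits.

0.0105 bits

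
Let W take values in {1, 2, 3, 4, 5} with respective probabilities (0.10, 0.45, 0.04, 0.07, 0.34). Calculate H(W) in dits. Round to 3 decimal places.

0.552 dits

H(W) = −Σ p·log₁₀ p.
  −(0.10)·log₁₀(0.10) = 0.1000
  −(0.45)·log₁₀(0.45) = 0.1561
  −(0.04)·log₁₀(0.04) = 0.0559
  −(0.07)·log₁₀(0.07) = 0.0808
  −(0.34)·log₁₀(0.34) = 0.1593
Sum: 0.1000 + 0.1561 + 0.0559 + 0.0808 + 0.1593 = 0.552 dits.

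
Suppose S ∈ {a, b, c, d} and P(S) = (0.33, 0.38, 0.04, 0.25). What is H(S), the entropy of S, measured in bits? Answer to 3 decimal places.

H(S) = −Σ p·log₂ p.
  −(0.33)·log₂(0.33) = 0.5278
  −(0.38)·log₂(0.38) = 0.5305
  −(0.04)·log₂(0.04) = 0.1858
  −(0.25)·log₂(0.25) = 0.5000
Sum: 0.5278 + 0.5305 + 0.1858 + 0.5000 = 1.744 bits.

1.744 bits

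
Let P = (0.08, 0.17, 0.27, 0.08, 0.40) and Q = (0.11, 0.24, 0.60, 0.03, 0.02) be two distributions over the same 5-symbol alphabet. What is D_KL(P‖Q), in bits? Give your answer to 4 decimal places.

1.4096 bits

D(P‖Q) = Σ p·log₂(p/q).
  0.08·log₂(0.08/0.11) = -0.03675
  0.17·log₂(0.17/0.24) = -0.08457
  0.27·log₂(0.27/0.60) = -0.31104
  0.08·log₂(0.08/0.03) = 0.11320
  0.40·log₂(0.40/0.02) = 1.72877
D(P‖Q) = 1.4096 bits.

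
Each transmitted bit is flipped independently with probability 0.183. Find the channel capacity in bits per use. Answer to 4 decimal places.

Binary symmetric channel: C = 1 − h₂(ε) where h₂ is the binary entropy function.
h₂(0.183) = −0.183·log₂0.183 − 0.817·log₂0.817 = 0.6866.
C = 1 − 0.6866 = 0.3134 bits per channel use.

0.3134 bits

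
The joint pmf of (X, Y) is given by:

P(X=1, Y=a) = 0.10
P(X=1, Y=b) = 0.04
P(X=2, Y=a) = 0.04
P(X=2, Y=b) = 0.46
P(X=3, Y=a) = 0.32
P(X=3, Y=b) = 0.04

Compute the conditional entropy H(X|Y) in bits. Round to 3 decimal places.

0.935 bits

Chain rule: H(X|Y) = H(X,Y) − H(Y).
Marginals: p(X) = (0.1400, 0.5000, 0.3600), p(Y) = (0.4600, 0.5400).
H(X,Y) = 1.9308 bits; H(Y) = 0.9954 bits.
H(X|Y) = 1.9308 − 0.9954 = 0.935 bits.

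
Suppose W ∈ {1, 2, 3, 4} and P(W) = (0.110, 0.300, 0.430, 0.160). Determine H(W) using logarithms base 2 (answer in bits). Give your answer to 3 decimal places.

H(W) = −Σ p·log₂ p.
  −(0.110)·log₂(0.110) = 0.3503
  −(0.300)·log₂(0.300) = 0.5211
  −(0.430)·log₂(0.430) = 0.5236
  −(0.160)·log₂(0.160) = 0.4230
Sum: 0.3503 + 0.5211 + 0.5236 + 0.4230 = 1.818 bits.

1.818 bits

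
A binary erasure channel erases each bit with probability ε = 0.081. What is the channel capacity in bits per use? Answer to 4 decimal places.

Binary erasure channel: capacity C = 1 − ε.
C = 1 − 0.081 = 0.9190 bits per channel use.

0.9190 bits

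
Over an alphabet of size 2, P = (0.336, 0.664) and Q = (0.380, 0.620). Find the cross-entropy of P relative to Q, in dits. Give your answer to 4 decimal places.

H(P,Q) = −Σ p·log₁₀ q.
  −0.336·log₁₀(0.380) = 0.14119
  −0.664·log₁₀(0.620) = 0.13785
H(P,Q) = 0.2790 dits.

0.2790 dits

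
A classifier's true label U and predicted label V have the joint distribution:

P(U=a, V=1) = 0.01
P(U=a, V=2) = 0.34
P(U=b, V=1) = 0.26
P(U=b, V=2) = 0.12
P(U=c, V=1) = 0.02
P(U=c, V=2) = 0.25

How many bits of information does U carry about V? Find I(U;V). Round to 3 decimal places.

Marginals: p(U) = (0.3500, 0.3800, 0.2700), p(V) = (0.2900, 0.7100).
I(U;V) = Σ p(x,y)·log₂[p(x,y)/(p(x)p(y))].
  (a,1): 0.01·log₂(0.0985) = -0.0334
  (a,2): 0.34·log₂(1.3682) = 0.1538
  (b,1): 0.26·log₂(2.3593) = 0.3220
  (b,2): 0.12·log₂(0.4448) = -0.1403
  (c,1): 0.02·log₂(0.2554) = -0.0394
  (c,2): 0.25·log₂(1.3041) = 0.0958
Sum = 0.358 bits.

0.358 bits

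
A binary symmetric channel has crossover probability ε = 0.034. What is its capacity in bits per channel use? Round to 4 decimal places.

Binary symmetric channel: C = 1 − h₂(ε) where h₂ is the binary entropy function.
h₂(0.034) = −0.034·log₂0.034 − 0.966·log₂0.966 = 0.2141.
C = 1 − 0.2141 = 0.7859 bits per channel use.

0.7859 bits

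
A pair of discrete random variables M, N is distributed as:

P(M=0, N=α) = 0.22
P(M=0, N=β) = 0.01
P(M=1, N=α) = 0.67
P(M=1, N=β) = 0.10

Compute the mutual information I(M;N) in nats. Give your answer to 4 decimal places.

Marginals: p(M) = (0.2300, 0.7700), p(N) = (0.8900, 0.1100).
I(M;N) = Σ p(x,y)·ln[p(x,y)/(p(x)p(y))].
  (0,α): 0.22·ln(1.0747) = 0.01586
  (0,β): 0.01·ln(0.3953) = -0.00928
  (1,α): 0.67·ln(0.9777) = -0.01513
  (1,β): 0.10·ln(1.1806) = 0.01661
Sum = 0.0081 nats.

0.0081 nats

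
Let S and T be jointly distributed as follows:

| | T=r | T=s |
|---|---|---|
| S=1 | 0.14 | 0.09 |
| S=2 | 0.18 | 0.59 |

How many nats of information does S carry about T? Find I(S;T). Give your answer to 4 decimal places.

Marginals: p(S) = (0.2300, 0.7700), p(T) = (0.3200, 0.6800).
I(S;T) = Σ p(x,y)·ln[p(x,y)/(p(x)p(y))].
  (1,r): 0.14·ln(1.9022) = 0.09002
  (1,s): 0.09·ln(0.5754) = -0.04973
  (2,r): 0.18·ln(0.7305) = -0.05652
  (2,s): 0.59·ln(1.1268) = 0.07044
Sum = 0.0542 nats.

0.0542 nats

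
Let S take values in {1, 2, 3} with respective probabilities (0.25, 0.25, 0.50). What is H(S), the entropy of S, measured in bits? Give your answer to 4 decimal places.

H(S) = −Σ p·log₂ p.
  −(0.25)·log₂(0.25) = 0.50000
  −(0.25)·log₂(0.25) = 0.50000
  −(0.50)·log₂(0.50) = 0.50000
Sum: 0.50000 + 0.50000 + 0.50000 = 1.5000 bits.

1.5000 bits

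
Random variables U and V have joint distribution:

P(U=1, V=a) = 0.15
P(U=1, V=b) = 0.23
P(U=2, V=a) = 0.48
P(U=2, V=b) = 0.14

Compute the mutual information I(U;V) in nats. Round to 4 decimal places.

Marginals: p(U) = (0.3800, 0.6200), p(V) = (0.6300, 0.3700).
I(U;V) = Σ p(x,y)·ln[p(x,y)/(p(x)p(y))].
  (1,a): 0.15·ln(0.6266) = -0.07013
  (1,b): 0.23·ln(1.6358) = 0.11320
  (2,a): 0.48·ln(1.2289) = 0.09893
  (2,b): 0.14·ln(0.6103) = -0.06914
Sum = 0.0729 nats.

0.0729 nats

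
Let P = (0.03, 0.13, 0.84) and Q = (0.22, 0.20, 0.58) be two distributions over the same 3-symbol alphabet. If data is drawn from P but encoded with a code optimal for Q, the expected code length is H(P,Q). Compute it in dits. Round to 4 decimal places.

H(P,Q) = −Σ p·log₁₀ q.
  −0.03·log₁₀(0.22) = 0.01973
  −0.13·log₁₀(0.20) = 0.09087
  −0.84·log₁₀(0.58) = 0.19872
H(P,Q) = 0.3093 dits.

0.3093 dits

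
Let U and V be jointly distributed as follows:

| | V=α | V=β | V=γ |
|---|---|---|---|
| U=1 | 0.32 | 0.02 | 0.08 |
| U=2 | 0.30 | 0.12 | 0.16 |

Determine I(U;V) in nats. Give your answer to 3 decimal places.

Marginals: p(U) = (0.4200, 0.5800), p(V) = (0.6200, 0.1400, 0.2400).
I(U;V) = Σ p(x,y)·ln[p(x,y)/(p(x)p(y))].
  (1,α): 0.32·ln(1.2289) = 0.0660
  (1,β): 0.02·ln(0.3401) = -0.0216
  (1,γ): 0.08·ln(0.7937) = -0.0185
  (2,α): 0.30·ln(0.8343) = -0.0544
  (2,β): 0.12·ln(1.4778) = 0.0469
  (2,γ): 0.16·ln(1.1494) = 0.0223
Sum = 0.041 nats.

0.041 nats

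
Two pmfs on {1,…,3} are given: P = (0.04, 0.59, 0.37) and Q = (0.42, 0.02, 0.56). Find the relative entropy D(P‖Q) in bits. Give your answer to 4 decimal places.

D(P‖Q) = Σ p·log₂(p/q).
  0.04·log₂(0.04/0.42) = -0.13569
  0.59·log₂(0.59/0.02) = 2.88076
  0.37·log₂(0.37/0.56) = -0.22122
D(P‖Q) = 2.5238 bits.

2.5238 bits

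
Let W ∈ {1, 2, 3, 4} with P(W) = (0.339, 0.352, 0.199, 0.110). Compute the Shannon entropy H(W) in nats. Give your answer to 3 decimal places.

H(W) = −Σ p·ln p.
  −(0.339)·ln(0.339) = 0.3667
  −(0.352)·ln(0.352) = 0.3675
  −(0.199)·ln(0.199) = 0.3213
  −(0.110)·ln(0.110) = 0.2428
Sum: 0.3667 + 0.3675 + 0.3213 + 0.2428 = 1.298 nats.

1.298 nats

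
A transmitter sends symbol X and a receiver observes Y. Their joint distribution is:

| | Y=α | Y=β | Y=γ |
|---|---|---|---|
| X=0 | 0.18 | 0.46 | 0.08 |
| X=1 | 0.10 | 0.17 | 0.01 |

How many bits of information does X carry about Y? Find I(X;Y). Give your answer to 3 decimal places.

Marginals: p(X) = (0.7200, 0.2800), p(Y) = (0.2800, 0.6300, 0.0900).
I(X;Y) = Σ p(x,y)·log₂[p(x,y)/(p(x)p(y))].
  (0,α): 0.18·log₂(0.8929) = -0.0294
  (0,β): 0.46·log₂(1.0141) = 0.0093
  (0,γ): 0.08·log₂(1.2346) = 0.0243
  (1,α): 0.10·log₂(1.2755) = 0.0351
  (1,β): 0.17·log₂(0.9637) = -0.0091
  (1,γ): 0.01·log₂(0.3968) = -0.0133
Sum = 0.017 bits.

0.017 bits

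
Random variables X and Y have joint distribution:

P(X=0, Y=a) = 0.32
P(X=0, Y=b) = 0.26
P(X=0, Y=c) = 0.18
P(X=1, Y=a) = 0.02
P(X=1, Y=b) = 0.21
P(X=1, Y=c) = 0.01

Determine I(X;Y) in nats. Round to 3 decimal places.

0.113 nats

Marginals: p(X) = (0.7600, 0.2400), p(Y) = (0.3400, 0.4700, 0.1900).
I(X;Y) = Σ p(x,y)·ln[p(x,y)/(p(x)p(y))].
  (0,a): 0.32·ln(1.2384) = 0.0684
  (0,b): 0.26·ln(0.7279) = -0.0826
  (0,c): 0.18·ln(1.2465) = 0.0397
  (1,a): 0.02·ln(0.2451) = -0.0281
  (1,b): 0.21·ln(1.8617) = 0.1305
  (1,c): 0.01·ln(0.2193) = -0.0152
Sum = 0.113 nats.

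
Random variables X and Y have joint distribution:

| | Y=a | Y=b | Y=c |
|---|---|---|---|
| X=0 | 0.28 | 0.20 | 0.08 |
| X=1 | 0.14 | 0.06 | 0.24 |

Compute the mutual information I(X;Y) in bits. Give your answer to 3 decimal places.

0.142 bits

Marginals: p(X) = (0.5600, 0.4400), p(Y) = (0.4200, 0.2600, 0.3200).
I(X;Y) = H(X) + H(Y) − H(X,Y).
H(X) = 0.9896, H(Y) = 1.5570, H(X,Y) = 2.4049.
I(X;Y) = 0.9896 + 1.5570 − 2.4049 = 0.142 bits.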